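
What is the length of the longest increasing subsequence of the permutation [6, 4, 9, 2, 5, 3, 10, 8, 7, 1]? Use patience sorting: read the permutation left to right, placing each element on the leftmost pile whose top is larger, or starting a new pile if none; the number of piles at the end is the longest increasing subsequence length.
3

6: new pile. tops = [6]
4: onto pile 1 (replacing 6). tops = [4]
9: new pile. tops = [4, 9]
2: onto pile 1 (replacing 4). tops = [2, 9]
5: onto pile 2 (replacing 9). tops = [2, 5]
3: onto pile 2 (replacing 5). tops = [2, 3]
10: new pile. tops = [2, 3, 10]
8: onto pile 3 (replacing 10). tops = [2, 3, 8]
7: onto pile 3 (replacing 8). tops = [2, 3, 7]
1: onto pile 1 (replacing 2). tops = [1, 3, 7]

3 piles, so the longest increasing subsequence has length 3.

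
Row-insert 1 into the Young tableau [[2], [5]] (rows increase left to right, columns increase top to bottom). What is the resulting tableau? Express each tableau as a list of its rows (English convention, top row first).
[[1], [2], [5]]

In row 1, 1 replaces 2 (the leftmost entry greater than 1); 2 is bumped to row 2. In row 2, 2 replaces 5 (the leftmost entry greater than 2); 5 is bumped to row 3. 5 starts a new row 3. The new tableau is [[1], [2], [5]].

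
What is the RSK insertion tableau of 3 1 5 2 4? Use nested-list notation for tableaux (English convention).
Insert 3: appended to row 1. P = [[3]].
Insert 1: 1 bumps 3 from row 1; 3 starts row 2. P = [[1], [3]].
Insert 5: appended to row 1. P = [[1, 5], [3]].
Insert 2: 2 bumps 5 from row 1; 5 appends to row 2. P = [[1, 2], [3, 5]].
Insert 4: appended to row 1. P = [[1, 2, 4], [3, 5]].

So P = [[1, 2, 4], [3, 5]].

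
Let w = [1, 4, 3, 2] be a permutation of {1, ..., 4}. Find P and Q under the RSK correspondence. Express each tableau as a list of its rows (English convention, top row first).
Insert each entry of the permutation into P by Schensted row insertion, recording in Q the position of each new cell.

After inserting 1: P = [[1]].
After inserting 4: P = [[1, 4]].
After inserting 3: P = [[1, 3], [4]].
After inserting 2: P = [[1, 2], [3], [4]].

So P = [[1, 2], [3], [4]], Q = [[1, 2], [3], [4]].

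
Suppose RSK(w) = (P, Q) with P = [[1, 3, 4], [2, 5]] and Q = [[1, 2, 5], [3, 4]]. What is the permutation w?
2 5 1 3 4

Reverse the RSK construction: for i from n down to 1, find the cell of Q containing i, remove the entry at that cell from P, and reverse-bump it up through P; the value ejected from row 1 is w(i).

Step i=5: Q has 5 at row 1, column 3; remove that cell from P, ejecting 4. So w(5) = 4. P is now [[1, 3], [2, 5]].
Step i=4: Q has 4 at row 2, column 2; remove 5 from row 2 of P and reverse-bump: 5 enters row 1 and ejects 3. So w(4) = 3. P is now [[1, 5], [2]].
Step i=3: Q has 3 at row 2, column 1; remove 2 from row 2 of P and reverse-bump: 2 enters row 1 and ejects 1. So w(3) = 1. P is now [[2, 5]].
Step i=2: Q has 2 at row 1, column 2; remove that cell from P, ejecting 5. So w(2) = 5. P is now [[2]].
Step i=1: Q has 1 at row 1, column 1; remove that cell from P, ejecting 2. So w(1) = 2. P is now [].

So w = 2 5 1 3 4.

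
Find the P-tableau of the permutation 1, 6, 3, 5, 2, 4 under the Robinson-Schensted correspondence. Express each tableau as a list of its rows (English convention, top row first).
P = [[1, 2, 4], [3, 5], [6]]

Insert 1: appended to row 1. P = [[1]].
Insert 6: appended to row 1. P = [[1, 6]].
Insert 3: 3 bumps 6 from row 1; 6 starts row 2. P = [[1, 3], [6]].
Insert 5: appended to row 1. P = [[1, 3, 5], [6]].
Insert 2: 2 bumps 3 from row 1; 3 bumps 6 from row 2; 6 starts row 3. P = [[1, 2, 5], [3], [6]].
Insert 4: 4 bumps 5 from row 1; 5 appends to row 2. P = [[1, 2, 4], [3, 5], [6]].

So P = [[1, 2, 4], [3, 5], [6]].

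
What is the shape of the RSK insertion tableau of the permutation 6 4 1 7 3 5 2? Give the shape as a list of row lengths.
[3, 2, 1, 1]

Row-insert each entry into an empty tableau.

After inserting 6: P = [[6]].
After inserting 4: P = [[4], [6]].
After inserting 1: P = [[1], [4], [6]].
After inserting 7: P = [[1, 7], [4], [6]].
After inserting 3: P = [[1, 3], [4, 7], [6]].
After inserting 5: P = [[1, 3, 5], [4, 7], [6]].
After inserting 2: P = [[1, 2, 5], [3, 7], [4], [6]].

The final insertion tableau P = [[1, 2, 5], [3, 7], [4], [6]] has shape [3, 2, 1, 1].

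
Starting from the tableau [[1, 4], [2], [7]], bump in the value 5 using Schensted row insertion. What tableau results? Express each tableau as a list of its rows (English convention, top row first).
[[1, 4, 5], [2], [7]]

5 is larger than every entry of row 1, so it is appended to row 1. The new tableau is [[1, 4, 5], [2], [7]].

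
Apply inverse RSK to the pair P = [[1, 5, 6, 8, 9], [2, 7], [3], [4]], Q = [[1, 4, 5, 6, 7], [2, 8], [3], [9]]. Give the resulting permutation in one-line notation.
Reverse the RSK construction: for i from n down to 1, find the cell of Q containing i, remove the entry at that cell from P, and reverse-bump it up through P; the value ejected from row 1 is w(i).

Step i=9: Q has 9 at row 4, column 1; remove 4 from row 4 of P and reverse-bump: 4 enters row 3 and ejects 3; 3 enters row 2 and ejects 2; 2 enters row 1 and ejects 1. So w(9) = 1. P is now [[2, 5, 6, 8, 9], [3, 7], [4]].
Step i=8: Q has 8 at row 2, column 2; remove 7 from row 2 of P and reverse-bump: 7 enters row 1 and ejects 6. So w(8) = 6. P is now [[2, 5, 7, 8, 9], [3], [4]].
Step i=7: Q has 7 at row 1, column 5; remove that cell from P, ejecting 9. So w(7) = 9. P is now [[2, 5, 7, 8], [3], [4]].
Step i=6: Q has 6 at row 1, column 4; remove that cell from P, ejecting 8. So w(6) = 8. P is now [[2, 5, 7], [3], [4]].
Step i=5: Q has 5 at row 1, column 3; remove that cell from P, ejecting 7. So w(5) = 7. P is now [[2, 5], [3], [4]].
Step i=4: Q has 4 at row 1, column 2; remove that cell from P, ejecting 5. So w(4) = 5. P is now [[2], [3], [4]].
Step i=3: Q has 3 at row 3, column 1; remove 4 from row 3 of P and reverse-bump: 4 enters row 2 and ejects 3; 3 enters row 1 and ejects 2. So w(3) = 2. P is now [[3], [4]].
Step i=2: Q has 2 at row 2, column 1; remove 4 from row 2 of P and reverse-bump: 4 enters row 1 and ejects 3. So w(2) = 3. P is now [[4]].
Step i=1: Q has 1 at row 1, column 1; remove that cell from P, ejecting 4. So w(1) = 4. P is now [].

So w = 4 3 2 5 7 8 9 6 1.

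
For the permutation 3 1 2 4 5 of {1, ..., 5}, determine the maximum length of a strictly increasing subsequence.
4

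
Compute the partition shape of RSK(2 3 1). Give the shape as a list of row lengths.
[2, 1]

Row-insert each entry into an empty tableau.

After inserting 2: P = [[2]].
After inserting 3: P = [[2, 3]].
After inserting 1: P = [[1, 3], [2]].

The final insertion tableau P = [[1, 3], [2]] has shape [2, 1].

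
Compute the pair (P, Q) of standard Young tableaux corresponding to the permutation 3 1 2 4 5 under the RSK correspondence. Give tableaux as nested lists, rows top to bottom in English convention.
P = [[1, 2, 4, 5], [3]], Q = [[1, 3, 4, 5], [2]]

Insert each entry of the permutation into P by Schensted row insertion, recording in Q the position of each new cell.

Insert 3: appended to row 1. P = [[3]], Q = [[1]].
Insert 1: 1 bumps 3 from row 1; 3 starts row 2. P = [[1], [3]], Q = [[1], [2]].
Insert 2: appended to row 1. P = [[1, 2], [3]], Q = [[1, 3], [2]].
Insert 4: appended to row 1. P = [[1, 2, 4], [3]], Q = [[1, 3, 4], [2]].
Insert 5: appended to row 1. P = [[1, 2, 4, 5], [3]], Q = [[1, 3, 4, 5], [2]].

So P = [[1, 2, 4, 5], [3]], Q = [[1, 3, 4, 5], [2]].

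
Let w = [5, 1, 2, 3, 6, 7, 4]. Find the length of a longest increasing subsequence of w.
5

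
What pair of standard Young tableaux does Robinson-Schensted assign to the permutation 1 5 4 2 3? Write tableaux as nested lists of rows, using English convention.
Insert each entry of the permutation into P by Schensted row insertion, recording in Q the position of each new cell.

Insert 1: appended to row 1. P = [[1]].
Insert 5: appended to row 1. P = [[1, 5]].
Insert 4: 4 bumps 5 from row 1; 5 starts row 2. P = [[1, 4], [5]].
Insert 2: 2 bumps 4 from row 1; 4 bumps 5 from row 2; 5 starts row 3. P = [[1, 2], [4], [5]].
Insert 3: appended to row 1. P = [[1, 2, 3], [4], [5]].

So P = [[1, 2, 3], [4], [5]], Q = [[1, 2, 5], [3], [4]].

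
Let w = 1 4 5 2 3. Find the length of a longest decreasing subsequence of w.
2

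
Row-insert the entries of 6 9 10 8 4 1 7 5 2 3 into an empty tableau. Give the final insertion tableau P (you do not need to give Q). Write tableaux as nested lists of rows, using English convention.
P = [[1, 2, 3], [4, 5, 10], [6, 7], [8], [9]]

Insert 6: appended to row 1. P = [[6]].
Insert 9: appended to row 1. P = [[6, 9]].
Insert 10: appended to row 1. P = [[6, 9, 10]].
Insert 8: 8 bumps 9 from row 1; 9 starts row 2. P = [[6, 8, 10], [9]].
Insert 4: 4 bumps 6 from row 1; 6 bumps 9 from row 2; 9 starts row 3. P = [[4, 8, 10], [6], [9]].
Insert 1: 1 bumps 4 from row 1; 4 bumps 6 from row 2; 6 bumps 9 from row 3; 9 starts row 4. P = [[1, 8, 10], [4], [6], [9]].
Insert 7: 7 bumps 8 from row 1; 8 appends to row 2. P = [[1, 7, 10], [4, 8], [6], [9]].
Insert 5: 5 bumps 7 from row 1; 7 bumps 8 from row 2; 8 appends to row 3. P = [[1, 5, 10], [4, 7], [6, 8], [9]].
Insert 2: 2 bumps 5 from row 1; 5 bumps 7 from row 2; 7 bumps 8 from row 3; 8 bumps 9 from row 4; 9 starts row 5. P = [[1, 2, 10], [4, 5], [6, 7], [8], [9]].
Insert 3: 3 bumps 10 from row 1; 10 appends to row 2. P = [[1, 2, 3], [4, 5, 10], [6, 7], [8], [9]].

So P = [[1, 2, 3], [4, 5, 10], [6, 7], [8], [9]].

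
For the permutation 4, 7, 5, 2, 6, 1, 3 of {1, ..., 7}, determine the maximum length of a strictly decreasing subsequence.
4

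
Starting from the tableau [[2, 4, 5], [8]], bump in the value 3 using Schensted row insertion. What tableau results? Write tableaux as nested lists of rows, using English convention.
[[2, 3, 5], [4], [8]]

In row 1, 3 replaces 4 (the leftmost entry greater than 3); 4 is bumped to row 2. In row 2, 4 replaces 8 (the leftmost entry greater than 4); 8 is bumped to row 3. 8 starts a new row 3. The new tableau is [[2, 3, 5], [4], [8]].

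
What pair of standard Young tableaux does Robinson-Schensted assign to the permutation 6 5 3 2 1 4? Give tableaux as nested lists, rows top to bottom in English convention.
Insert each entry of the permutation into P by Schensted row insertion, recording in Q the position of each new cell.

Insert 6: appended to row 1. P = [[6]].
Insert 5: 5 bumps 6 from row 1; 6 starts row 2. P = [[5], [6]].
Insert 3: 3 bumps 5 from row 1; 5 bumps 6 from row 2; 6 starts row 3. P = [[3], [5], [6]].
Insert 2: 2 bumps 3 from row 1; 3 bumps 5 from row 2; 5 bumps 6 from row 3; 6 starts row 4. P = [[2], [3], [5], [6]].
Insert 1: 1 bumps 2 from row 1; 2 bumps 3 from row 2; 3 bumps 5 from row 3; 5 bumps 6 from row 4; 6 starts row 5. P = [[1], [2], [3], [5], [6]].
Insert 4: appended to row 1. P = [[1, 4], [2], [3], [5], [6]].

So P = [[1, 4], [2], [3], [5], [6]], Q = [[1, 6], [2], [3], [4], [5]].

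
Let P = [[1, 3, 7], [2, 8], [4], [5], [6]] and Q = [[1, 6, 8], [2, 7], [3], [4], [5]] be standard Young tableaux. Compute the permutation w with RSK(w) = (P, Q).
6 5 4 2 1 8 3 7

Reverse RSK: for i = n, n-1, ..., 1, locate i in Q, remove the corresponding corner cell from P, and reverse-bump its entry up through P; the value ejected from row 1 is w(i).

So w = 6 5 4 2 1 8 3 7.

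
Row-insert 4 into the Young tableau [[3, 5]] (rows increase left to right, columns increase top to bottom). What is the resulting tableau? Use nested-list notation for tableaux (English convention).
In row 1, 4 replaces 5 (the leftmost entry greater than 4); 5 is bumped to row 2. 5 starts a new row 2. The new tableau is [[3, 4], [5]].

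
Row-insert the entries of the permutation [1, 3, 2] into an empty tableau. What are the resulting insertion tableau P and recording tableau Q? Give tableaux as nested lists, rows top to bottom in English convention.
P = [[1, 2], [3]], Q = [[1, 2], [3]]

Insert each entry of the permutation into P by Schensted row insertion, recording in Q the position of each new cell.

Insert 1: appended to row 1. P = [[1]], Q = [[1]].
Insert 3: appended to row 1. P = [[1, 3]], Q = [[1, 2]].
Insert 2: 2 bumps 3 from row 1; 3 starts row 2. P = [[1, 2], [3]], Q = [[1, 2], [3]].

So P = [[1, 2], [3]], Q = [[1, 2], [3]].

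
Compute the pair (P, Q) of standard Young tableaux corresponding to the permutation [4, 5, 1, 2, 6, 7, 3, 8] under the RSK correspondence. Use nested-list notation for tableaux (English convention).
P = [[1, 2, 3, 7, 8], [4, 5, 6]], Q = [[1, 2, 5, 6, 8], [3, 4, 7]]

Insert each entry of the permutation into P by Schensted row insertion, recording in Q the position of each new cell.

After inserting 4: P = [[4]].
After inserting 5: P = [[4, 5]].
After inserting 1: P = [[1, 5], [4]].
After inserting 2: P = [[1, 2], [4, 5]].
After inserting 6: P = [[1, 2, 6], [4, 5]].
After inserting 7: P = [[1, 2, 6, 7], [4, 5]].
After inserting 3: P = [[1, 2, 3, 7], [4, 5, 6]].
After inserting 8: P = [[1, 2, 3, 7, 8], [4, 5, 6]].

So P = [[1, 2, 3, 7, 8], [4, 5, 6]], Q = [[1, 2, 5, 6, 8], [3, 4, 7]].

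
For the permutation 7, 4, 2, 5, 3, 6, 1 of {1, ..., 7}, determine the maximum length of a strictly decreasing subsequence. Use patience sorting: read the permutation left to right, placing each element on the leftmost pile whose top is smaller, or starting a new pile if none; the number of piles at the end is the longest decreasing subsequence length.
4

7: new pile. tops = [7]
4: new pile. tops = [7, 4]
2: new pile. tops = [7, 4, 2]
5: onto pile 2 (replacing 4). tops = [7, 5, 2]
3: onto pile 3 (replacing 2). tops = [7, 5, 3]
6: onto pile 2 (replacing 5). tops = [7, 6, 3]
1: new pile. tops = [7, 6, 3, 1]

4 piles, so the longest decreasing subsequence has length 4.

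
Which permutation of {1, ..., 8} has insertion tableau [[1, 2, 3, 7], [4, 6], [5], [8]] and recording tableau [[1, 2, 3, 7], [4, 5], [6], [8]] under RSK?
1 5 8 2 6 4 7 3

Reverse the RSK construction: for i from n down to 1, find the cell of Q containing i, remove the entry at that cell from P, and reverse-bump it up through P; the value ejected from row 1 is w(i).

Step i=8: Q has 8 at row 4, column 1; remove 8 from row 4 of P and reverse-bump: 8 enters row 3 and ejects 5; 5 enters row 2 and ejects 4; 4 enters row 1 and ejects 3. So w(8) = 3. P is now [[1, 2, 4, 7], [5, 6], [8]].
Step i=7: Q has 7 at row 1, column 4; remove that cell from P, ejecting 7. So w(7) = 7. P is now [[1, 2, 4], [5, 6], [8]].
Step i=6: Q has 6 at row 3, column 1; remove 8 from row 3 of P and reverse-bump: 8 enters row 2 and ejects 6; 6 enters row 1 and ejects 4. So w(6) = 4. P is now [[1, 2, 6], [5, 8]].
Step i=5: Q has 5 at row 2, column 2; remove 8 from row 2 of P and reverse-bump: 8 enters row 1 and ejects 6. So w(5) = 6. P is now [[1, 2, 8], [5]].
Step i=4: Q has 4 at row 2, column 1; remove 5 from row 2 of P and reverse-bump: 5 enters row 1 and ejects 2. So w(4) = 2. P is now [[1, 5, 8]].
Step i=3: Q has 3 at row 1, column 3; remove that cell from P, ejecting 8. So w(3) = 8. P is now [[1, 5]].
Step i=2: Q has 2 at row 1, column 2; remove that cell from P, ejecting 5. So w(2) = 5. P is now [[1]].
Step i=1: Q has 1 at row 1, column 1; remove that cell from P, ejecting 1. So w(1) = 1. P is now [].

So w = 1 5 8 2 6 4 7 3.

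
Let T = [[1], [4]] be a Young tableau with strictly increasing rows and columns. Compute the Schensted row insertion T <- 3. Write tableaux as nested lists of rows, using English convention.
[[1, 3], [4]]

3 is larger than every entry of row 1, so it is appended to row 1. The new tableau is [[1, 3], [4]].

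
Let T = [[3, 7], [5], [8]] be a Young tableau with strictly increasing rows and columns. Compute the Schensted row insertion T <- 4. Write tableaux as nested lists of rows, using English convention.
[[3, 4], [5, 7], [8]]

In row 1, 4 replaces 7 (the leftmost entry greater than 4); 7 is bumped to row 2. 7 is appended to row 2. The new tableau is [[3, 4], [5, 7], [8]].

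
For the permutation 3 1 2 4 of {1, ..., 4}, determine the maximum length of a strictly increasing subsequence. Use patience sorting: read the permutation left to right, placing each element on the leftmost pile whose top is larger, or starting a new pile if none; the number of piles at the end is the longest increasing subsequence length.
3: new pile. tops = [3]
1: onto pile 1 (replacing 3). tops = [1]
2: new pile. tops = [1, 2]
4: new pile. tops = [1, 2, 4]

3 piles, so the longest increasing subsequence has length 3.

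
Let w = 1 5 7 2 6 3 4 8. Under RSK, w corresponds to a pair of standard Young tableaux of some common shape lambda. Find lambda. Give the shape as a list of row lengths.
Row-insert each entry into an empty tableau.

After inserting 1: P = [[1]].
After inserting 5: P = [[1, 5]].
After inserting 7: P = [[1, 5, 7]].
After inserting 2: P = [[1, 2, 7], [5]].
After inserting 6: P = [[1, 2, 6], [5, 7]].
After inserting 3: P = [[1, 2, 3], [5, 6], [7]].
After inserting 4: P = [[1, 2, 3, 4], [5, 6], [7]].
After inserting 8: P = [[1, 2, 3, 4, 8], [5, 6], [7]].

The final insertion tableau P = [[1, 2, 3, 4, 8], [5, 6], [7]] has shape [5, 2, 1].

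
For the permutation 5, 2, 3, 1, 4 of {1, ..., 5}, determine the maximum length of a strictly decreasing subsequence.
3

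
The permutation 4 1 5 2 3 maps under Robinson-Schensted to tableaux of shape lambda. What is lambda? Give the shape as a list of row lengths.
RSK row insertion gives P = [[1, 2, 3], [4, 5]], which has shape [3, 2].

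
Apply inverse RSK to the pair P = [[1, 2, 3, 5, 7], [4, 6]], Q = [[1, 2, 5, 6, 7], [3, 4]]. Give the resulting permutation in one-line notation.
4 6 1 2 3 5 7

Reverse the RSK construction: for i from n down to 1, find the cell of Q containing i, remove the entry at that cell from P, and reverse-bump it up through P; the value ejected from row 1 is w(i).

Step i=7: Q has 7 at row 1, column 5; remove that cell from P, ejecting 7. So w(7) = 7. P is now [[1, 2, 3, 5], [4, 6]].
Step i=6: Q has 6 at row 1, column 4; remove that cell from P, ejecting 5. So w(6) = 5. P is now [[1, 2, 3], [4, 6]].
Step i=5: Q has 5 at row 1, column 3; remove that cell from P, ejecting 3. So w(5) = 3. P is now [[1, 2], [4, 6]].
Step i=4: Q has 4 at row 2, column 2; remove 6 from row 2 of P and reverse-bump: 6 enters row 1 and ejects 2. So w(4) = 2. P is now [[1, 6], [4]].
Step i=3: Q has 3 at row 2, column 1; remove 4 from row 2 of P and reverse-bump: 4 enters row 1 and ejects 1. So w(3) = 1. P is now [[4, 6]].
Step i=2: Q has 2 at row 1, column 2; remove that cell from P, ejecting 6. So w(2) = 6. P is now [[4]].
Step i=1: Q has 1 at row 1, column 1; remove that cell from P, ejecting 4. So w(1) = 4. P is now [].

So w = 4 6 1 2 3 5 7.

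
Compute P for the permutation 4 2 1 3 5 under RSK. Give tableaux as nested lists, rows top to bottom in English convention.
P = [[1, 3, 5], [2], [4]]

After inserting 4: P = [[4]].
After inserting 2: P = [[2], [4]].
After inserting 1: P = [[1], [2], [4]].
After inserting 3: P = [[1, 3], [2], [4]].
After inserting 5: P = [[1, 3, 5], [2], [4]].

So P = [[1, 3, 5], [2], [4]].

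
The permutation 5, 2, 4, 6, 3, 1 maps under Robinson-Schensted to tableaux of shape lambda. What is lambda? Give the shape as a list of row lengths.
[3, 1, 1, 1]

Row-insert each entry into an empty tableau.

After inserting 5: P = [[5]].
After inserting 2: P = [[2], [5]].
After inserting 4: P = [[2, 4], [5]].
After inserting 6: P = [[2, 4, 6], [5]].
After inserting 3: P = [[2, 3, 6], [4], [5]].
After inserting 1: P = [[1, 3, 6], [2], [4], [5]].

The final insertion tableau P = [[1, 3, 6], [2], [4], [5]] has shape [3, 1, 1, 1].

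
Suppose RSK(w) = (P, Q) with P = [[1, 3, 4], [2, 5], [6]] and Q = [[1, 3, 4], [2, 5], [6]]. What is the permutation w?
2 1 3 6 5 4

Reverse RSK: for i = n, n-1, ..., 1, locate i in Q, remove the corresponding corner cell from P, and reverse-bump its entry up through P; the value ejected from row 1 is w(i).

So w = 2 1 3 6 5 4.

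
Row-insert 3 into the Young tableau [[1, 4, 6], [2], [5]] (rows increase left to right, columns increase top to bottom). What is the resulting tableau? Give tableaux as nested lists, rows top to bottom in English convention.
In row 1, 3 replaces 4 (the leftmost entry greater than 3); 4 is bumped to row 2. 4 is appended to row 2. The new tableau is [[1, 3, 6], [2, 4], [5]].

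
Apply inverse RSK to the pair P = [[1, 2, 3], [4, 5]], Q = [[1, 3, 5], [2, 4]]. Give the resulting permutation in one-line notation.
Reverse the RSK construction: for i from n down to 1, find the cell of Q containing i, remove the entry at that cell from P, and reverse-bump it up through P; the value ejected from row 1 is w(i).

Step i=5: Q has 5 at row 1, column 3; remove that cell from P, ejecting 3. So w(5) = 3. P is now [[1, 2], [4, 5]].
Step i=4: Q has 4 at row 2, column 2; remove 5 from row 2 of P and reverse-bump: 5 enters row 1 and ejects 2. So w(4) = 2. P is now [[1, 5], [4]].
Step i=3: Q has 3 at row 1, column 2; remove that cell from P, ejecting 5. So w(3) = 5. P is now [[1], [4]].
Step i=2: Q has 2 at row 2, column 1; remove 4 from row 2 of P and reverse-bump: 4 enters row 1 and ejects 1. So w(2) = 1. P is now [[4]].
Step i=1: Q has 1 at row 1, column 1; remove that cell from P, ejecting 4. So w(1) = 4. P is now [].

So w = 4 1 5 2 3.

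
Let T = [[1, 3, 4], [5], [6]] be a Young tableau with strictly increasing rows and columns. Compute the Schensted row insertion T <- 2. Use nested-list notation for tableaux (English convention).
In row 1, 2 replaces 3 (the leftmost entry greater than 2); 3 is bumped to row 2. In row 2, 3 replaces 5 (the leftmost entry greater than 3); 5 is bumped to row 3. In row 3, 5 replaces 6 (the leftmost entry greater than 5); 6 is bumped to row 4. 6 starts a new row 4. The new tableau is [[1, 2, 4], [3], [5], [6]].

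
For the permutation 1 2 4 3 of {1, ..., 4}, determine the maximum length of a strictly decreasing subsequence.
2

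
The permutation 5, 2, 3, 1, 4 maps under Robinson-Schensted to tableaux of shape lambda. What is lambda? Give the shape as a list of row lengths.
[3, 1, 1]

Row-insert each entry into an empty tableau.

After inserting 5: P = [[5]].
After inserting 2: P = [[2], [5]].
After inserting 3: P = [[2, 3], [5]].
After inserting 1: P = [[1, 3], [2], [5]].
After inserting 4: P = [[1, 3, 4], [2], [5]].

The final insertion tableau P = [[1, 3, 4], [2], [5]] has shape [3, 1, 1].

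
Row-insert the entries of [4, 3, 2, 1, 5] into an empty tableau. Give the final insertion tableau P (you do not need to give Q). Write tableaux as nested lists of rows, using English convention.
Insert 4: appended to row 1. P = [[4]].
Insert 3: 3 bumps 4 from row 1; 4 starts row 2. P = [[3], [4]].
Insert 2: 2 bumps 3 from row 1; 3 bumps 4 from row 2; 4 starts row 3. P = [[2], [3], [4]].
Insert 1: 1 bumps 2 from row 1; 2 bumps 3 from row 2; 3 bumps 4 from row 3; 4 starts row 4. P = [[1], [2], [3], [4]].
Insert 5: appended to row 1. P = [[1, 5], [2], [3], [4]].

So P = [[1, 5], [2], [3], [4]].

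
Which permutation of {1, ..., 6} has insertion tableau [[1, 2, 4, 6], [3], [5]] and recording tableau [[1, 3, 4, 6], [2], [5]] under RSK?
5 1 3 4 2 6

Reverse the RSK construction: for i from n down to 1, find the cell of Q containing i, remove the entry at that cell from P, and reverse-bump it up through P; the value ejected from row 1 is w(i).

Step i=6: Q has 6 at row 1, column 4; remove that cell from P, ejecting 6. So w(6) = 6. P is now [[1, 2, 4], [3], [5]].
Step i=5: Q has 5 at row 3, column 1; remove 5 from row 3 of P and reverse-bump: 5 enters row 2 and ejects 3; 3 enters row 1 and ejects 2. So w(5) = 2. P is now [[1, 3, 4], [5]].
Step i=4: Q has 4 at row 1, column 3; remove that cell from P, ejecting 4. So w(4) = 4. P is now [[1, 3], [5]].
Step i=3: Q has 3 at row 1, column 2; remove that cell from P, ejecting 3. So w(3) = 3. P is now [[1], [5]].
Step i=2: Q has 2 at row 2, column 1; remove 5 from row 2 of P and reverse-bump: 5 enters row 1 and ejects 1. So w(2) = 1. P is now [[5]].
Step i=1: Q has 1 at row 1, column 1; remove that cell from P, ejecting 5. So w(1) = 5. P is now [].

So w = 5 1 3 4 2 6.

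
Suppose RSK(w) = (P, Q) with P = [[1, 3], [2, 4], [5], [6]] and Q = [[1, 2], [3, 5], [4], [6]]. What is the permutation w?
2 6 5 1 4 3

Reverse the RSK construction: for i from n down to 1, find the cell of Q containing i, remove the entry at that cell from P, and reverse-bump it up through P; the value ejected from row 1 is w(i).

Step i=6: Q has 6 at row 4, column 1; remove 6 from row 4 of P and reverse-bump: 6 enters row 3 and ejects 5; 5 enters row 2 and ejects 4; 4 enters row 1 and ejects 3. So w(6) = 3. P is now [[1, 4], [2, 5], [6]].
Step i=5: Q has 5 at row 2, column 2; remove 5 from row 2 of P and reverse-bump: 5 enters row 1 and ejects 4. So w(5) = 4. P is now [[1, 5], [2], [6]].
Step i=4: Q has 4 at row 3, column 1; remove 6 from row 3 of P and reverse-bump: 6 enters row 2 and ejects 2; 2 enters row 1 and ejects 1. So w(4) = 1. P is now [[2, 5], [6]].
Step i=3: Q has 3 at row 2, column 1; remove 6 from row 2 of P and reverse-bump: 6 enters row 1 and ejects 5. So w(3) = 5. P is now [[2, 6]].
Step i=2: Q has 2 at row 1, column 2; remove that cell from P, ejecting 6. So w(2) = 6. P is now [[2]].
Step i=1: Q has 1 at row 1, column 1; remove that cell from P, ejecting 2. So w(1) = 2. P is now [].

So w = 2 6 5 1 4 3.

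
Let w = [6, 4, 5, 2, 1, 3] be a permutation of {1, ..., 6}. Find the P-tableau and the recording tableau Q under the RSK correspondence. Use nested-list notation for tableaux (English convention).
P = [[1, 3], [2, 5], [4], [6]], Q = [[1, 3], [2, 6], [4], [5]]

Insert each entry of the permutation into P by Schensted row insertion, recording in Q the position of each new cell.

Insert 6: appended to row 1. P = [[6]].
Insert 4: 4 bumps 6 from row 1; 6 starts row 2. P = [[4], [6]].
Insert 5: appended to row 1. P = [[4, 5], [6]].
Insert 2: 2 bumps 4 from row 1; 4 bumps 6 from row 2; 6 starts row 3. P = [[2, 5], [4], [6]].
Insert 1: 1 bumps 2 from row 1; 2 bumps 4 from row 2; 4 bumps 6 from row 3; 6 starts row 4. P = [[1, 5], [2], [4], [6]].
Insert 3: 3 bumps 5 from row 1; 5 appends to row 2. P = [[1, 3], [2, 5], [4], [6]].

So P = [[1, 3], [2, 5], [4], [6]], Q = [[1, 3], [2, 6], [4], [5]].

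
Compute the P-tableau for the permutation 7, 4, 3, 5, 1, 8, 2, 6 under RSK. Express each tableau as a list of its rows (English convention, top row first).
P = [[1, 2, 6], [3, 5, 8], [4], [7]]

Insert 7: appended to row 1. P = [[7]].
Insert 4: 4 bumps 7 from row 1; 7 starts row 2. P = [[4], [7]].
Insert 3: 3 bumps 4 from row 1; 4 bumps 7 from row 2; 7 starts row 3. P = [[3], [4], [7]].
Insert 5: appended to row 1. P = [[3, 5], [4], [7]].
Insert 1: 1 bumps 3 from row 1; 3 bumps 4 from row 2; 4 bumps 7 from row 3; 7 starts row 4. P = [[1, 5], [3], [4], [7]].
Insert 8: appended to row 1. P = [[1, 5, 8], [3], [4], [7]].
Insert 2: 2 bumps 5 from row 1; 5 appends to row 2. P = [[1, 2, 8], [3, 5], [4], [7]].
Insert 6: 6 bumps 8 from row 1; 8 appends to row 2. P = [[1, 2, 6], [3, 5, 8], [4], [7]].

So P = [[1, 2, 6], [3, 5, 8], [4], [7]].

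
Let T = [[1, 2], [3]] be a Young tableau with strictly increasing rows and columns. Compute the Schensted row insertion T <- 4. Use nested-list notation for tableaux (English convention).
4 is larger than every entry of row 1, so it is appended to row 1. The new tableau is [[1, 2, 4], [3]].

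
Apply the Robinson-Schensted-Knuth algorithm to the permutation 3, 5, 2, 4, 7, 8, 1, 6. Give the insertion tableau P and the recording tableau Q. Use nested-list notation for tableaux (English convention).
P = [[1, 4, 6, 8], [2, 5, 7], [3]], Q = [[1, 2, 5, 6], [3, 4, 8], [7]]

Insert each entry of the permutation into P by Schensted row insertion, recording in Q the position of each new cell.

Insert 3: appended to row 1. P = [[3]].
Insert 5: appended to row 1. P = [[3, 5]].
Insert 2: 2 bumps 3 from row 1; 3 starts row 2. P = [[2, 5], [3]].
Insert 4: 4 bumps 5 from row 1; 5 appends to row 2. P = [[2, 4], [3, 5]].
Insert 7: appended to row 1. P = [[2, 4, 7], [3, 5]].
Insert 8: appended to row 1. P = [[2, 4, 7, 8], [3, 5]].
Insert 1: 1 bumps 2 from row 1; 2 bumps 3 from row 2; 3 starts row 3. P = [[1, 4, 7, 8], [2, 5], [3]].
Insert 6: 6 bumps 7 from row 1; 7 appends to row 2. P = [[1, 4, 6, 8], [2, 5, 7], [3]].

So P = [[1, 4, 6, 8], [2, 5, 7], [3]], Q = [[1, 2, 5, 6], [3, 4, 8], [7]].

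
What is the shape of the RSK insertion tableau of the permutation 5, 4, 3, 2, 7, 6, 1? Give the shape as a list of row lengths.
Row-insert each entry into an empty tableau.

After inserting 5: P = [[5]].
After inserting 4: P = [[4], [5]].
After inserting 3: P = [[3], [4], [5]].
After inserting 2: P = [[2], [3], [4], [5]].
After inserting 7: P = [[2, 7], [3], [4], [5]].
After inserting 6: P = [[2, 6], [3, 7], [4], [5]].
After inserting 1: P = [[1, 6], [2, 7], [3], [4], [5]].

The final insertion tableau P = [[1, 6], [2, 7], [3], [4], [5]] has shape [2, 2, 1, 1, 1].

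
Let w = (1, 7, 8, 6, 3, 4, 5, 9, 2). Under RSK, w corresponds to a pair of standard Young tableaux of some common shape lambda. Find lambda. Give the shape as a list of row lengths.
[5, 2, 1, 1]

Row-insert each entry into an empty tableau.

After inserting 1: P = [[1]].
After inserting 7: P = [[1, 7]].
After inserting 8: P = [[1, 7, 8]].
After inserting 6: P = [[1, 6, 8], [7]].
After inserting 3: P = [[1, 3, 8], [6], [7]].
After inserting 4: P = [[1, 3, 4], [6, 8], [7]].
After inserting 5: P = [[1, 3, 4, 5], [6, 8], [7]].
After inserting 9: P = [[1, 3, 4, 5, 9], [6, 8], [7]].
After inserting 2: P = [[1, 2, 4, 5, 9], [3, 8], [6], [7]].

The final insertion tableau P = [[1, 2, 4, 5, 9], [3, 8], [6], [7]] has shape [5, 2, 1, 1].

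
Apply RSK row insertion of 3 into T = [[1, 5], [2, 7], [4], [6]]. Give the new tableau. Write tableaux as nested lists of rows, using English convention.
In row 1, 3 replaces 5 (the leftmost entry greater than 3); 5 is bumped to row 2. In row 2, 5 replaces 7 (the leftmost entry greater than 5); 7 is bumped to row 3. 7 is appended to row 3. The new tableau is [[1, 3], [2, 5], [4, 7], [6]].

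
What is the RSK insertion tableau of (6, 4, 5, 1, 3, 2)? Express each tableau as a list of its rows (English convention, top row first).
Insert 6: appended to row 1. P = [[6]].
Insert 4: 4 bumps 6 from row 1; 6 starts row 2. P = [[4], [6]].
Insert 5: appended to row 1. P = [[4, 5], [6]].
Insert 1: 1 bumps 4 from row 1; 4 bumps 6 from row 2; 6 starts row 3. P = [[1, 5], [4], [6]].
Insert 3: 3 bumps 5 from row 1; 5 appends to row 2. P = [[1, 3], [4, 5], [6]].
Insert 2: 2 bumps 3 from row 1; 3 bumps 4 from row 2; 4 bumps 6 from row 3; 6 starts row 4. P = [[1, 2], [3, 5], [4], [6]].

So P = [[1, 2], [3, 5], [4], [6]].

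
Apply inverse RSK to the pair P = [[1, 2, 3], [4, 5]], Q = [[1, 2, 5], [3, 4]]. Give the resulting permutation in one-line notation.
4 5 1 2 3

Reverse the RSK construction: for i from n down to 1, find the cell of Q containing i, remove the entry at that cell from P, and reverse-bump it up through P; the value ejected from row 1 is w(i).

Step i=5: Q has 5 at row 1, column 3; remove that cell from P, ejecting 3. So w(5) = 3. P is now [[1, 2], [4, 5]].
Step i=4: Q has 4 at row 2, column 2; remove 5 from row 2 of P and reverse-bump: 5 enters row 1 and ejects 2. So w(4) = 2. P is now [[1, 5], [4]].
Step i=3: Q has 3 at row 2, column 1; remove 4 from row 2 of P and reverse-bump: 4 enters row 1 and ejects 1. So w(3) = 1. P is now [[4, 5]].
Step i=2: Q has 2 at row 1, column 2; remove that cell from P, ejecting 5. So w(2) = 5. P is now [[4]].
Step i=1: Q has 1 at row 1, column 1; remove that cell from P, ejecting 4. So w(1) = 4. P is now [].

So w = 4 5 1 2 3.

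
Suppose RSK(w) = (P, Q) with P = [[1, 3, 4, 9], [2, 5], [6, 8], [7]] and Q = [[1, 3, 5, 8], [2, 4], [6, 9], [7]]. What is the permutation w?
Reverse the RSK construction: for i from n down to 1, find the cell of Q containing i, remove the entry at that cell from P, and reverse-bump it up through P; the value ejected from row 1 is w(i).

Step i=9: Q has 9 at row 3, column 2; remove 8 from row 3 of P and reverse-bump: 8 enters row 2 and ejects 5; 5 enters row 1 and ejects 4. So w(9) = 4. P is now [[1, 3, 5, 9], [2, 8], [6], [7]].
Step i=8: Q has 8 at row 1, column 4; remove that cell from P, ejecting 9. So w(8) = 9. P is now [[1, 3, 5], [2, 8], [6], [7]].
Step i=7: Q has 7 at row 4, column 1; remove 7 from row 4 of P and reverse-bump: 7 enters row 3 and ejects 6; 6 enters row 2 and ejects 2; 2 enters row 1 and ejects 1. So w(7) = 1. P is now [[2, 3, 5], [6, 8], [7]].
Step i=6: Q has 6 at row 3, column 1; remove 7 from row 3 of P and reverse-bump: 7 enters row 2 and ejects 6; 6 enters row 1 and ejects 5. So w(6) = 5. P is now [[2, 3, 6], [7, 8]].
Step i=5: Q has 5 at row 1, column 3; remove that cell from P, ejecting 6. So w(5) = 6. P is now [[2, 3], [7, 8]].
Step i=4: Q has 4 at row 2, column 2; remove 8 from row 2 of P and reverse-bump: 8 enters row 1 and ejects 3. So w(4) = 3. P is now [[2, 8], [7]].
Step i=3: Q has 3 at row 1, column 2; remove that cell from P, ejecting 8. So w(3) = 8. P is now [[2], [7]].
Step i=2: Q has 2 at row 2, column 1; remove 7 from row 2 of P and reverse-bump: 7 enters row 1 and ejects 2. So w(2) = 2. P is now [[7]].
Step i=1: Q has 1 at row 1, column 1; remove that cell from P, ejecting 7. So w(1) = 7. P is now [].

So w = 7 2 8 3 6 5 1 9 4.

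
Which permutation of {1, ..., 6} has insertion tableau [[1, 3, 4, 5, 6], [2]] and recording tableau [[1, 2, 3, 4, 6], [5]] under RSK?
2 3 4 5 1 6

Reverse RSK: for i = n, n-1, ..., 1, locate i in Q, remove the corresponding corner cell from P, and reverse-bump its entry up through P; the value ejected from row 1 is w(i).

So w = 2 3 4 5 1 6.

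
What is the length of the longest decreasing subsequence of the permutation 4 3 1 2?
3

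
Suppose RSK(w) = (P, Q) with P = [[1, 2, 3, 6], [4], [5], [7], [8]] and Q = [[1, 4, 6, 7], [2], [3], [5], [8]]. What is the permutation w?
Reverse the RSK construction: for i from n down to 1, find the cell of Q containing i, remove the entry at that cell from P, and reverse-bump it up through P; the value ejected from row 1 is w(i).

Step i=8: Q has 8 at row 5, column 1; remove 8 from row 5 of P and reverse-bump: 8 enters row 4 and ejects 7; 7 enters row 3 and ejects 5; 5 enters row 2 and ejects 4; 4 enters row 1 and ejects 3. So w(8) = 3. P is now [[1, 2, 4, 6], [5], [7], [8]].
Step i=7: Q has 7 at row 1, column 4; remove that cell from P, ejecting 6. So w(7) = 6. P is now [[1, 2, 4], [5], [7], [8]].
Step i=6: Q has 6 at row 1, column 3; remove that cell from P, ejecting 4. So w(6) = 4. P is now [[1, 2], [5], [7], [8]].
Step i=5: Q has 5 at row 4, column 1; remove 8 from row 4 of P and reverse-bump: 8 enters row 3 and ejects 7; 7 enters row 2 and ejects 5; 5 enters row 1 and ejects 2. So w(5) = 2. P is now [[1, 5], [7], [8]].
Step i=4: Q has 4 at row 1, column 2; remove that cell from P, ejecting 5. So w(4) = 5. P is now [[1], [7], [8]].
Step i=3: Q has 3 at row 3, column 1; remove 8 from row 3 of P and reverse-bump: 8 enters row 2 and ejects 7; 7 enters row 1 and ejects 1. So w(3) = 1. P is now [[7], [8]].
Step i=2: Q has 2 at row 2, column 1; remove 8 from row 2 of P and reverse-bump: 8 enters row 1 and ejects 7. So w(2) = 7. P is now [[8]].
Step i=1: Q has 1 at row 1, column 1; remove that cell from P, ejecting 8. So w(1) = 8. P is now [].

So w = 8 7 1 5 2 4 6 3.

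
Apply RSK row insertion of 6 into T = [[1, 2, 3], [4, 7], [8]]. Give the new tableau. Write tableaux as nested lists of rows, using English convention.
6 is larger than every entry of row 1, so it is appended to row 1. The new tableau is [[1, 2, 3, 6], [4, 7], [8]].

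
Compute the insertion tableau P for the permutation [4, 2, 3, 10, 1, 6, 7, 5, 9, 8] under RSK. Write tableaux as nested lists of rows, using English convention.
After inserting 4: P = [[4]].
After inserting 2: P = [[2], [4]].
After inserting 3: P = [[2, 3], [4]].
After inserting 10: P = [[2, 3, 10], [4]].
After inserting 1: P = [[1, 3, 10], [2], [4]].
After inserting 6: P = [[1, 3, 6], [2, 10], [4]].
After inserting 7: P = [[1, 3, 6, 7], [2, 10], [4]].
After inserting 5: P = [[1, 3, 5, 7], [2, 6], [4, 10]].
After inserting 9: P = [[1, 3, 5, 7, 9], [2, 6], [4, 10]].
After inserting 8: P = [[1, 3, 5, 7, 8], [2, 6, 9], [4, 10]].

So P = [[1, 3, 5, 7, 8], [2, 6, 9], [4, 10]].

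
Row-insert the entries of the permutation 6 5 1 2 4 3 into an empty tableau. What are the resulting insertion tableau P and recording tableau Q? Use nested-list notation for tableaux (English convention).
Insert each entry of the permutation into P by Schensted row insertion, recording in Q the position of each new cell.

Insert 6: appended to row 1. P = [[6]].
Insert 5: 5 bumps 6 from row 1; 6 starts row 2. P = [[5], [6]].
Insert 1: 1 bumps 5 from row 1; 5 bumps 6 from row 2; 6 starts row 3. P = [[1], [5], [6]].
Insert 2: appended to row 1. P = [[1, 2], [5], [6]].
Insert 4: appended to row 1. P = [[1, 2, 4], [5], [6]].
Insert 3: 3 bumps 4 from row 1; 4 bumps 5 from row 2; 5 bumps 6 from row 3; 6 starts row 4. P = [[1, 2, 3], [4], [5], [6]].

So P = [[1, 2, 3], [4], [5], [6]], Q = [[1, 4, 5], [2], [3], [6]].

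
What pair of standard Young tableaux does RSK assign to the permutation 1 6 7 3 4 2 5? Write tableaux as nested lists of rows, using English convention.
P = [[1, 2, 4, 5], [3, 7], [6]], Q = [[1, 2, 3, 7], [4, 5], [6]]

Insert each entry of the permutation into P by Schensted row insertion, recording in Q the position of each new cell.

After inserting 1: P = [[1]].
After inserting 6: P = [[1, 6]].
After inserting 7: P = [[1, 6, 7]].
After inserting 3: P = [[1, 3, 7], [6]].
After inserting 4: P = [[1, 3, 4], [6, 7]].
After inserting 2: P = [[1, 2, 4], [3, 7], [6]].
After inserting 5: P = [[1, 2, 4, 5], [3, 7], [6]].

So P = [[1, 2, 4, 5], [3, 7], [6]], Q = [[1, 2, 3, 7], [4, 5], [6]].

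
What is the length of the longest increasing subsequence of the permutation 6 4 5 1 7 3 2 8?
4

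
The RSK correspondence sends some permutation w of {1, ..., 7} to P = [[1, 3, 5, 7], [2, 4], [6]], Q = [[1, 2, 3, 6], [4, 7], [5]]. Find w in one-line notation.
2 4 6 5 1 7 3

Reverse the RSK construction: for i from n down to 1, find the cell of Q containing i, remove the entry at that cell from P, and reverse-bump it up through P; the value ejected from row 1 is w(i).

Step i=7: Q has 7 at row 2, column 2; remove 4 from row 2 of P and reverse-bump: 4 enters row 1 and ejects 3. So w(7) = 3. P is now [[1, 4, 5, 7], [2], [6]].
Step i=6: Q has 6 at row 1, column 4; remove that cell from P, ejecting 7. So w(6) = 7. P is now [[1, 4, 5], [2], [6]].
Step i=5: Q has 5 at row 3, column 1; remove 6 from row 3 of P and reverse-bump: 6 enters row 2 and ejects 2; 2 enters row 1 and ejects 1. So w(5) = 1. P is now [[2, 4, 5], [6]].
Step i=4: Q has 4 at row 2, column 1; remove 6 from row 2 of P and reverse-bump: 6 enters row 1 and ejects 5. So w(4) = 5. P is now [[2, 4, 6]].
Step i=3: Q has 3 at row 1, column 3; remove that cell from P, ejecting 6. So w(3) = 6. P is now [[2, 4]].
Step i=2: Q has 2 at row 1, column 2; remove that cell from P, ejecting 4. So w(2) = 4. P is now [[2]].
Step i=1: Q has 1 at row 1, column 1; remove that cell from P, ejecting 2. So w(1) = 2. P is now [].

So w = 2 4 6 5 1 7 3.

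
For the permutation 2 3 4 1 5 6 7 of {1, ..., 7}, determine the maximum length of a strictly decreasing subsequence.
2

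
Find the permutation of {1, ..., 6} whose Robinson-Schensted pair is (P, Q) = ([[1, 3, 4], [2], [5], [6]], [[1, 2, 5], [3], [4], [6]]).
Reverse the RSK construction: for i from n down to 1, find the cell of Q containing i, remove the entry at that cell from P, and reverse-bump it up through P; the value ejected from row 1 is w(i).

Step i=6: Q has 6 at row 4, column 1; remove 6 from row 4 of P and reverse-bump: 6 enters row 3 and ejects 5; 5 enters row 2 and ejects 2; 2 enters row 1 and ejects 1. So w(6) = 1. P is now [[2, 3, 4], [5], [6]].
Step i=5: Q has 5 at row 1, column 3; remove that cell from P, ejecting 4. So w(5) = 4. P is now [[2, 3], [5], [6]].
Step i=4: Q has 4 at row 3, column 1; remove 6 from row 3 of P and reverse-bump: 6 enters row 2 and ejects 5; 5 enters row 1 and ejects 3. So w(4) = 3. P is now [[2, 5], [6]].
Step i=3: Q has 3 at row 2, column 1; remove 6 from row 2 of P and reverse-bump: 6 enters row 1 and ejects 5. So w(3) = 5. P is now [[2, 6]].
Step i=2: Q has 2 at row 1, column 2; remove that cell from P, ejecting 6. So w(2) = 6. P is now [[2]].
Step i=1: Q has 1 at row 1, column 1; remove that cell from P, ejecting 2. So w(1) = 2. P is now [].

So w = 2 6 5 3 4 1.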